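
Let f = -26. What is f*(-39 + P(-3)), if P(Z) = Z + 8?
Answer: 884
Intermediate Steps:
P(Z) = 8 + Z
f*(-39 + P(-3)) = -26*(-39 + (8 - 3)) = -26*(-39 + 5) = -26*(-34) = 884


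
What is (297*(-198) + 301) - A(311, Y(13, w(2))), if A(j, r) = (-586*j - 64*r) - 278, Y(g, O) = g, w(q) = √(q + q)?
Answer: 124851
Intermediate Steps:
w(q) = √2*√q (w(q) = √(2*q) = √2*√q)
A(j, r) = -278 - 586*j - 64*r
(297*(-198) + 301) - A(311, Y(13, w(2))) = (297*(-198) + 301) - (-278 - 586*311 - 64*13) = (-58806 + 301) - (-278 - 182246 - 832) = -58505 - 1*(-183356) = -58505 + 183356 = 124851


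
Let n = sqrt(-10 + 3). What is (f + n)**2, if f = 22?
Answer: (22 + I*sqrt(7))**2 ≈ 477.0 + 116.41*I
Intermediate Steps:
n = I*sqrt(7) (n = sqrt(-7) = I*sqrt(7) ≈ 2.6458*I)
(f + n)**2 = (22 + I*sqrt(7))**2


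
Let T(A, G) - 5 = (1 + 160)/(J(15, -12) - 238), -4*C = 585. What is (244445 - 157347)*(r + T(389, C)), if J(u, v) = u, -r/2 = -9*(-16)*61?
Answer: -341137607580/223 ≈ -1.5298e+9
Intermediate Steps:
C = -585/4 (C = -¼*585 = -585/4 ≈ -146.25)
r = -17568 (r = -2*(-9*(-16))*61 = -288*61 = -2*8784 = -17568)
T(A, G) = 954/223 (T(A, G) = 5 + (1 + 160)/(15 - 238) = 5 + 161/(-223) = 5 + 161*(-1/223) = 5 - 161/223 = 954/223)
(244445 - 157347)*(r + T(389, C)) = (244445 - 157347)*(-17568 + 954/223) = 87098*(-3916710/223) = -341137607580/223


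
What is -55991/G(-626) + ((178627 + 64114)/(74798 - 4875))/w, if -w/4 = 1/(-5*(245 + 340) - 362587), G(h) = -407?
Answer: 1290236886797/4065523 ≈ 3.1736e+5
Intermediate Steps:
w = 1/91378 (w = -4/(-5*(245 + 340) - 362587) = -4/(-5*585 - 362587) = -4/(-2925 - 362587) = -4/(-365512) = -4*(-1/365512) = 1/91378 ≈ 1.0944e-5)
-55991/G(-626) + ((178627 + 64114)/(74798 - 4875))/w = -55991/(-407) + ((178627 + 64114)/(74798 - 4875))/(1/91378) = -55991*(-1/407) + (242741/69923)*91378 = 55991/407 + (242741*(1/69923))*91378 = 55991/407 + (242741/69923)*91378 = 55991/407 + 3168741014/9989 = 1290236886797/4065523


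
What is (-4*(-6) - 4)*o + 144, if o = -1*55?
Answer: -956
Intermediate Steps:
o = -55
(-4*(-6) - 4)*o + 144 = (-4*(-6) - 4)*(-55) + 144 = (24 - 4)*(-55) + 144 = 20*(-55) + 144 = -1100 + 144 = -956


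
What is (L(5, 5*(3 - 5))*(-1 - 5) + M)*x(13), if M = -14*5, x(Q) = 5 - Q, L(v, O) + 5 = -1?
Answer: 272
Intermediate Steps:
L(v, O) = -6 (L(v, O) = -5 - 1 = -6)
M = -70
(L(5, 5*(3 - 5))*(-1 - 5) + M)*x(13) = (-6*(-1 - 5) - 70)*(5 - 1*13) = (-6*(-6) - 70)*(5 - 13) = (36 - 70)*(-8) = -34*(-8) = 272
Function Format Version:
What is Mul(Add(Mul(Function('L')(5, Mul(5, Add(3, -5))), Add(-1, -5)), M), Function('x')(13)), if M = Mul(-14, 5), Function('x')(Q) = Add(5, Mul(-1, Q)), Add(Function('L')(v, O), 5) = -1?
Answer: 272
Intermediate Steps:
Function('L')(v, O) = -6 (Function('L')(v, O) = Add(-5, -1) = -6)
M = -70
Mul(Add(Mul(Function('L')(5, Mul(5, Add(3, -5))), Add(-1, -5)), M), Function('x')(13)) = Mul(Add(Mul(-6, Add(-1, -5)), -70), Add(5, Mul(-1, 13))) = Mul(Add(Mul(-6, -6), -70), Add(5, -13)) = Mul(Add(36, -70), -8) = Mul(-34, -8) = 272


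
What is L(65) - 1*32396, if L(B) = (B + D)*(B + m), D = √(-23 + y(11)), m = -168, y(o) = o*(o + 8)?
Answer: -39091 - 103*√186 ≈ -40496.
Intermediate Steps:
y(o) = o*(8 + o)
D = √186 (D = √(-23 + 11*(8 + 11)) = √(-23 + 11*19) = √(-23 + 209) = √186 ≈ 13.638)
L(B) = (-168 + B)*(B + √186) (L(B) = (B + √186)*(B - 168) = (B + √186)*(-168 + B) = (-168 + B)*(B + √186))
L(65) - 1*32396 = (65² - 168*65 - 168*√186 + 65*√186) - 1*32396 = (4225 - 10920 - 168*√186 + 65*√186) - 32396 = (-6695 - 103*√186) - 32396 = -39091 - 103*√186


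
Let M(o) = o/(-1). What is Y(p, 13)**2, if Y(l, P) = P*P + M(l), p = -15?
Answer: 33856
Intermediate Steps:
M(o) = -o (M(o) = o*(-1) = -o)
Y(l, P) = P**2 - l (Y(l, P) = P*P - l = P**2 - l)
Y(p, 13)**2 = (13**2 - 1*(-15))**2 = (169 + 15)**2 = 184**2 = 33856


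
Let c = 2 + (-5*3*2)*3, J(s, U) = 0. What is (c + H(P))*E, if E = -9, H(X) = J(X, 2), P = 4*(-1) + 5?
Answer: 792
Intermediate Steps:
P = 1 (P = -4 + 5 = 1)
H(X) = 0
c = -88 (c = 2 - 15*2*3 = 2 - 30*3 = 2 - 90 = -88)
(c + H(P))*E = (-88 + 0)*(-9) = -88*(-9) = 792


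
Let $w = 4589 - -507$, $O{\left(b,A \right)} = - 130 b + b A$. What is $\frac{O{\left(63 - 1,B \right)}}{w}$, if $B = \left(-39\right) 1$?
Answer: $- \frac{403}{196} \approx -2.0561$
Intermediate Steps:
$B = -39$
$O{\left(b,A \right)} = - 130 b + A b$
$w = 5096$ ($w = 4589 + 507 = 5096$)
$\frac{O{\left(63 - 1,B \right)}}{w} = \frac{\left(63 - 1\right) \left(-130 - 39\right)}{5096} = \left(63 - 1\right) \left(-169\right) \frac{1}{5096} = 62 \left(-169\right) \frac{1}{5096} = \left(-10478\right) \frac{1}{5096} = - \frac{403}{196}$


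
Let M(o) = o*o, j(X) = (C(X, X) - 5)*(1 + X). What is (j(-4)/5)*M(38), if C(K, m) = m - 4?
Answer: 56316/5 ≈ 11263.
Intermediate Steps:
C(K, m) = -4 + m
j(X) = (1 + X)*(-9 + X) (j(X) = ((-4 + X) - 5)*(1 + X) = (-9 + X)*(1 + X) = (1 + X)*(-9 + X))
M(o) = o²
(j(-4)/5)*M(38) = ((-9 + (-4)² - 8*(-4))/5)*38² = ((-9 + 16 + 32)*(⅕))*1444 = (39*(⅕))*1444 = (39/5)*1444 = 56316/5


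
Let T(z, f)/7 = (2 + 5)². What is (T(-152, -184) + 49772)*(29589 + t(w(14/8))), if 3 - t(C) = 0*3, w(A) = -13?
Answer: 1483003080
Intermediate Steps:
t(C) = 3 (t(C) = 3 - 0*3 = 3 - 1*0 = 3 + 0 = 3)
T(z, f) = 343 (T(z, f) = 7*(2 + 5)² = 7*7² = 7*49 = 343)
(T(-152, -184) + 49772)*(29589 + t(w(14/8))) = (343 + 49772)*(29589 + 3) = 50115*29592 = 1483003080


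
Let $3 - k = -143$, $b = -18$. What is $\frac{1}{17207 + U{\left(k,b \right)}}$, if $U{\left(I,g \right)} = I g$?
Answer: $\frac{1}{14579} \approx 6.8592 \cdot 10^{-5}$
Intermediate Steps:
$k = 146$ ($k = 3 - -143 = 3 + 143 = 146$)
$\frac{1}{17207 + U{\left(k,b \right)}} = \frac{1}{17207 + 146 \left(-18\right)} = \frac{1}{17207 - 2628} = \frac{1}{14579}$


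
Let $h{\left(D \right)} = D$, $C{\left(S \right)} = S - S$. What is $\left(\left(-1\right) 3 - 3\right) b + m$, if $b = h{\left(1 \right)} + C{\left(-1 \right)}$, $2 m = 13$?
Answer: $\frac{1}{2} \approx 0.5$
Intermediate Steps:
$m = \frac{13}{2}$ ($m = \frac{1}{2} \cdot 13 = \frac{13}{2} \approx 6.5$)
$C{\left(S \right)} = 0$
$b = 1$ ($b = 1 + 0 = 1$)
$\left(\left(-1\right) 3 - 3\right) b + m = \left(\left(-1\right) 3 - 3\right) 1 + \frac{13}{2} = \left(-3 - 3\right) 1 + \frac{13}{2} = \left(-6\right) 1 + \frac{13}{2} = -6 + \frac{13}{2} = \frac{1}{2}$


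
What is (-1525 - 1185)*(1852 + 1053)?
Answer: -7872550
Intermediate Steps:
(-1525 - 1185)*(1852 + 1053) = -2710*2905 = -7872550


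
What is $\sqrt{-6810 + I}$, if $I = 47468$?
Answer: $\sqrt{40658} \approx 201.64$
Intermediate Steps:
$\sqrt{-6810 + I} = \sqrt{-6810 + 47468} = \sqrt{40658}$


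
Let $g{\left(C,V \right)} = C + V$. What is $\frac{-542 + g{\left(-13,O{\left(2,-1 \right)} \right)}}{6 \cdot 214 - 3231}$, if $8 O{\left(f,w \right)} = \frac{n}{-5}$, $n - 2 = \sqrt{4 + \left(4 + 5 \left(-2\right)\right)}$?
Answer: $\frac{11101}{38940} + \frac{i \sqrt{2}}{77880} \approx 0.28508 + 1.8159 \cdot 10^{-5} i$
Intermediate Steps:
$n = 2 + i \sqrt{2}$ ($n = 2 + \sqrt{4 + \left(4 + 5 \left(-2\right)\right)} = 2 + \sqrt{4 + \left(4 - 10\right)} = 2 + \sqrt{4 - 6} = 2 + \sqrt{-2} = 2 + i \sqrt{2} \approx 2.0 + 1.4142 i$)
$O{\left(f,w \right)} = - \frac{1}{20} - \frac{i \sqrt{2}}{40}$ ($O{\left(f,w \right)} = \frac{\left(2 + i \sqrt{2}\right) \frac{1}{-5}}{8} = \frac{\left(2 + i \sqrt{2}\right) \left(- \frac{1}{5}\right)}{8} = \frac{- \frac{2}{5} - \frac{i \sqrt{2}}{5}}{8} = - \frac{1}{20} - \frac{i \sqrt{2}}{40}$)
$\frac{-542 + g{\left(-13,O{\left(2,-1 \right)} \right)}}{6 \cdot 214 - 3231} = \frac{-542 - \left(\frac{261}{20} + \frac{i \sqrt{2}}{40}\right)}{6 \cdot 214 - 3231} = \frac{-542 - \left(\frac{261}{20} + \frac{i \sqrt{2}}{40}\right)}{1284 - 3231} = \frac{- \frac{11101}{20} - \frac{i \sqrt{2}}{40}}{-1947} = \left(- \frac{11101}{20} - \frac{i \sqrt{2}}{40}\right) \left(- \frac{1}{1947}\right) = \frac{11101}{38940} + \frac{i \sqrt{2}}{77880}$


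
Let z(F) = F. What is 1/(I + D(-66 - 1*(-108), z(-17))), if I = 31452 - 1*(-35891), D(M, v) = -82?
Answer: 1/67261 ≈ 1.4867e-5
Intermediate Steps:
I = 67343 (I = 31452 + 35891 = 67343)
1/(I + D(-66 - 1*(-108), z(-17))) = 1/(67343 - 82) = 1/67261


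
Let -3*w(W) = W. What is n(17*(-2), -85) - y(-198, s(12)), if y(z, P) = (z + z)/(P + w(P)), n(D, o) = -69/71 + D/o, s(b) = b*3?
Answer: 11309/710 ≈ 15.928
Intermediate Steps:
w(W) = -W/3
s(b) = 3*b
n(D, o) = -69/71 + D/o (n(D, o) = -69*1/71 + D/o = -69/71 + D/o)
y(z, P) = 3*z/P (y(z, P) = (z + z)/(P - P/3) = (2*z)/((2*P/3)) = (2*z)*(3/(2*P)) = 3*z/P)
n(17*(-2), -85) - y(-198, s(12)) = (-69/71 + (17*(-2))/(-85)) - 3*(-198)/(3*12) = (-69/71 - 34*(-1/85)) - 3*(-198)/36 = (-69/71 + ⅖) - 3*(-198)/36 = -203/355 - 1*(-33/2) = -203/355 + 33/2 = 11309/710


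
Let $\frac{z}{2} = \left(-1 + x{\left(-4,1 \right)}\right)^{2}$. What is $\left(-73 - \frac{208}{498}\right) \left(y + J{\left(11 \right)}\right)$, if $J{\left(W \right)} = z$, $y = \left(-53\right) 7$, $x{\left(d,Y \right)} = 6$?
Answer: $\frac{1956067}{83} \approx 23567.0$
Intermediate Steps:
$y = -371$
$z = 50$ ($z = 2 \left(-1 + 6\right)^{2} = 2 \cdot 5^{2} = 2 \cdot 25 = 50$)
$J{\left(W \right)} = 50$
$\left(-73 - \frac{208}{498}\right) \left(y + J{\left(11 \right)}\right) = \left(-73 - \frac{208}{498}\right) \left(-371 + 50\right) = \left(-73 - \frac{104}{249}\right) \left(-321\right) = \left(- \frac{18281}{249}\right) \left(-321\right) = \frac{1956067}{83}$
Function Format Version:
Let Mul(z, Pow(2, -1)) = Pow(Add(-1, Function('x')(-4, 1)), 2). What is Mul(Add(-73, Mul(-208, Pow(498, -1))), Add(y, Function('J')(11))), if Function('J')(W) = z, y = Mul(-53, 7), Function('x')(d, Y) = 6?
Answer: Rational(1956067, 83) ≈ 23567.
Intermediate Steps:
y = -371
z = 50 (z = Mul(2, Pow(Add(-1, 6), 2)) = Mul(2, Pow(5, 2)) = Mul(2, 25) = 50)
Function('J')(W) = 50
Mul(Add(-73, Mul(-208, Pow(498, -1))), Add(y, Function('J')(11))) = Mul(Add(-73, Mul(-208, Pow(498, -1))), Add(-371, 50)) = Mul(Add(-73, Mul(-208, Rational(1, 498))), -321) = Mul(Add(-73, Rational(-104, 249)), -321) = Mul(Rational(-18281, 249), -321) = Rational(1956067, 83)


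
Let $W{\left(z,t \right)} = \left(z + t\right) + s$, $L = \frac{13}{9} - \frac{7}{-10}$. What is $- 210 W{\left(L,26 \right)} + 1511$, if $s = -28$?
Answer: $\frac{4442}{3} \approx 1480.7$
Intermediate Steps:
$L = \frac{193}{90}$ ($L = 13 \cdot \frac{1}{9} - - \frac{7}{10} = \frac{13}{9} + \frac{7}{10} = \frac{193}{90} \approx 2.1444$)
$W{\left(z,t \right)} = -28 + t + z$ ($W{\left(z,t \right)} = \left(z + t\right) - 28 = \left(t + z\right) - 28 = -28 + t + z$)
$- 210 W{\left(L,26 \right)} + 1511 = - 210 \left(-28 + 26 + \frac{193}{90}\right) + 1511 = \left(-210\right) \frac{13}{90} + 1511 = - \frac{91}{3} + 1511 = \frac{4442}{3}$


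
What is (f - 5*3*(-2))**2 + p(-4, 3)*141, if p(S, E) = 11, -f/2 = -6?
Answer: 3315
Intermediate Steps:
f = 12 (f = -2*(-6) = 12)
(f - 5*3*(-2))**2 + p(-4, 3)*141 = (12 - 5*3*(-2))**2 + 11*141 = (12 - 15*(-2))**2 + 1551 = (12 + 30)**2 + 1551 = 42**2 + 1551 = 1764 + 1551 = 3315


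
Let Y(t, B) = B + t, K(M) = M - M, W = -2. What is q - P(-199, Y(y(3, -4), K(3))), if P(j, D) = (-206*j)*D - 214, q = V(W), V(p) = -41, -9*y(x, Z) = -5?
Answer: -203413/9 ≈ -22601.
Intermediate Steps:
y(x, Z) = 5/9 (y(x, Z) = -1/9*(-5) = 5/9)
q = -41
K(M) = 0
P(j, D) = -214 - 206*D*j (P(j, D) = -206*D*j - 214 = -214 - 206*D*j)
q - P(-199, Y(y(3, -4), K(3))) = -41 - (-214 - 206*(0 + 5/9)*(-199)) = -41 - (-214 - 206*5/9*(-199)) = -41 - (-214 + 204970/9) = -41 - 1*203044/9 = -41 - 203044/9 = -203413/9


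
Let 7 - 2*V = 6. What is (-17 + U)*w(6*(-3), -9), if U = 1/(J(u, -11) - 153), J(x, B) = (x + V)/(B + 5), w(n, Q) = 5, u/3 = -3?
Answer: -154675/1819 ≈ -85.033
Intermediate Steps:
u = -9 (u = 3*(-3) = -9)
V = ½ (V = 7/2 - ½*6 = 7/2 - 3 = ½ ≈ 0.50000)
J(x, B) = (½ + x)/(5 + B) (J(x, B) = (x + ½)/(B + 5) = (½ + x)/(5 + B))
U = -12/1819 (U = 1/((½ - 9)/(5 - 11) - 153) = 1/(-17/2/(-6) - 153) = 1/(-⅙*(-17/2) - 153) = 1/(17/12 - 153) = 1/(-1819/12) = -12/1819 ≈ -0.0065970)
(-17 + U)*w(6*(-3), -9) = (-17 - 12/1819)*5 = -30935/1819*5 = -154675/1819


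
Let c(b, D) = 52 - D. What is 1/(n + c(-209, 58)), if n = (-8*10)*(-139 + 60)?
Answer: 1/6314 ≈ 0.00015838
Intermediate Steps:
n = 6320 (n = -80*(-79) = 6320)
1/(n + c(-209, 58)) = 1/(6320 + (52 - 1*58)) = 1/(6320 + (52 - 58)) = 1/(6320 - 6) = 1/6314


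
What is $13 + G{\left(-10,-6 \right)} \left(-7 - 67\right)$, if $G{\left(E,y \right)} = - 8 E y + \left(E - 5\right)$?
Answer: $36643$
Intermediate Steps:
$G{\left(E,y \right)} = -5 + E - 8 E y$ ($G{\left(E,y \right)} = - 8 E y + \left(-5 + E\right) = -5 + E - 8 E y$)
$13 + G{\left(-10,-6 \right)} \left(-7 - 67\right) = 13 + \left(-5 - 10 - \left(-80\right) \left(-6\right)\right) \left(-7 - 67\right) = 13 + \left(-5 - 10 - 480\right) \left(-74\right) = 13 - -36630 = 13 + 36630 = 36643$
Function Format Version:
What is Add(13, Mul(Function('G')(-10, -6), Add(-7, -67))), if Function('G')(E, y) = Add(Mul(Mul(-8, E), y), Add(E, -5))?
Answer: 36643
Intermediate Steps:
Function('G')(E, y) = Add(-5, E, Mul(-8, E, y)) (Function('G')(E, y) = Add(Mul(-8, E, y), Add(-5, E)) = Add(-5, E, Mul(-8, E, y)))
Add(13, Mul(Function('G')(-10, -6), Add(-7, -67))) = Add(13, Mul(Add(-5, -10, Mul(-8, -10, -6)), Add(-7, -67))) = Add(13, Mul(Add(-5, -10, -480), -74)) = Add(13, Mul(-495, -74)) = Add(13, 36630) = 36643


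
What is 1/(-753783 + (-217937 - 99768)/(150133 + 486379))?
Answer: -636512/479792242601 ≈ -1.3266e-6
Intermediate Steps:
1/(-753783 + (-217937 - 99768)/(150133 + 486379)) = 1/(-753783 - 317705/636512) = 1/(-479792242601/636512) = -636512/479792242601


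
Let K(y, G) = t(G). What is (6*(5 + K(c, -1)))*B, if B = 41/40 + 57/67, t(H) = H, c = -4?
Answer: 15081/335 ≈ 45.018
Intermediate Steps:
K(y, G) = G
B = 5027/2680 (B = 41*(1/40) + 57*(1/67) = 41/40 + 57/67 = 5027/2680 ≈ 1.8757)
(6*(5 + K(c, -1)))*B = (6*(5 - 1))*(5027/2680) = (6*4)*(5027/2680) = 24*(5027/2680) = 15081/335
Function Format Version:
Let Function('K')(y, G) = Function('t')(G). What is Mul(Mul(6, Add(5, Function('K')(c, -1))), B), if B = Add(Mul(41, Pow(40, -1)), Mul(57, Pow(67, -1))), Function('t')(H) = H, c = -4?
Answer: Rational(15081, 335) ≈ 45.018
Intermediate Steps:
Function('K')(y, G) = G
B = Rational(5027, 2680) (B = Add(Mul(41, Rational(1, 40)), Mul(57, Rational(1, 67))) = Add(Rational(41, 40), Rational(57, 67)) = Rational(5027, 2680) ≈ 1.8757)
Mul(Mul(6, Add(5, Function('K')(c, -1))), B) = Mul(Mul(6, Add(5, -1)), Rational(5027, 2680)) = Mul(Mul(6, 4), Rational(5027, 2680)) = Mul(24, Rational(5027, 2680)) = Rational(15081, 335)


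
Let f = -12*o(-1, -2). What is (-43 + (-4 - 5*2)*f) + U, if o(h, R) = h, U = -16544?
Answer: -16755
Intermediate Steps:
f = 12 (f = -12*(-1) = 12)
(-43 + (-4 - 5*2)*f) + U = (-43 + (-4 - 5*2)*12) - 16544 = (-43 + (-4 - 10)*12) - 16544 = (-43 - 14*12) - 16544 = (-43 - 168) - 16544 = -211 - 16544 = -16755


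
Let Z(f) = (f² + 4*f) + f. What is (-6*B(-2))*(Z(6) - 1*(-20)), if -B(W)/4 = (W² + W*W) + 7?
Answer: 30960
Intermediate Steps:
Z(f) = f² + 5*f
B(W) = -28 - 8*W² (B(W) = -4*((W² + W*W) + 7) = -4*((W² + W²) + 7) = -4*(2*W² + 7) = -4*(7 + 2*W²) = -28 - 8*W²)
(-6*B(-2))*(Z(6) - 1*(-20)) = (-6*(-28 - 8*(-2)²))*(6*(5 + 6) - 1*(-20)) = (-6*(-28 - 8*4))*(6*11 + 20) = (-6*(-28 - 32))*(66 + 20) = -6*(-60)*86 = 360*86 = 30960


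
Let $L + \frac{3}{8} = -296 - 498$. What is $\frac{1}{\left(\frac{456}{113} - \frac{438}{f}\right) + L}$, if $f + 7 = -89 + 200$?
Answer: $- \frac{11752}{9337565} \approx -0.0012586$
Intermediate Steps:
$f = 104$ ($f = -7 + \left(-89 + 200\right) = -7 + 111 = 104$)
$L = - \frac{6355}{8}$ ($L = - \frac{3}{8} - 794 = - \frac{6355}{8} \approx -794.38$)
$\frac{1}{\left(\frac{456}{113} - \frac{438}{f}\right) + L} = \frac{1}{\left(\frac{456}{113} - \frac{438}{104}\right) - \frac{6355}{8}} = \frac{1}{\left(456 \cdot \frac{1}{113} - \frac{219}{52}\right) - \frac{6355}{8}} = \frac{1}{\left(\frac{456}{113} - \frac{219}{52}\right) - \frac{6355}{8}} = \frac{1}{- \frac{1035}{5876} - \frac{6355}{8}} = \frac{1}{- \frac{9337565}{11752}} = - \frac{11752}{9337565}$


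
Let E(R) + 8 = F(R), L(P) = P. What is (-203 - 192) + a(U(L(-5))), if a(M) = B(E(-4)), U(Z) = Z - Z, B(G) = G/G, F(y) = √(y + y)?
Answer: -394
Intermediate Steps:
F(y) = √2*√y (F(y) = √(2*y) = √2*√y)
E(R) = -8 + √2*√R
B(G) = 1
U(Z) = 0
a(M) = 1
(-203 - 192) + a(U(L(-5))) = (-203 - 192) + 1 = -395 + 1 = -394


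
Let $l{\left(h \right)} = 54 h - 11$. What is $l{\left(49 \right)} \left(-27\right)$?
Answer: $-71145$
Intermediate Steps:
$l{\left(h \right)} = -11 + 54 h$
$l{\left(49 \right)} \left(-27\right) = \left(-11 + 54 \cdot 49\right) \left(-27\right) = \left(-11 + 2646\right) \left(-27\right) = 2635 \left(-27\right) = -71145$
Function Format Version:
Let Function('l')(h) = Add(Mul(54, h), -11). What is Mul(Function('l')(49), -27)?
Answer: -71145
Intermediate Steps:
Function('l')(h) = Add(-11, Mul(54, h))
Mul(Function('l')(49), -27) = Mul(Add(-11, Mul(54, 49)), -27) = Mul(Add(-11, 2646), -27) = Mul(2635, -27) = -71145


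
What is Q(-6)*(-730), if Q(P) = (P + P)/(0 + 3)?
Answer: 2920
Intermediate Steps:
Q(P) = 2*P/3 (Q(P) = (2*P)/3 = (2*P)*(⅓) = 2*P/3)
Q(-6)*(-730) = ((⅔)*(-6))*(-730) = -4*(-730) = 2920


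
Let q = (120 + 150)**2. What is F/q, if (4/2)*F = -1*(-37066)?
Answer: 18533/72900 ≈ 0.25422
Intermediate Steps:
F = 18533 (F = (-1*(-37066))/2 = (1/2)*37066 = 18533)
q = 72900 (q = 270**2 = 72900)
F/q = 18533/72900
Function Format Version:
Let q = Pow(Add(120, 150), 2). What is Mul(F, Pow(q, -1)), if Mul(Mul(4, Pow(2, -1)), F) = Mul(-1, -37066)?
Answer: Rational(18533, 72900) ≈ 0.25422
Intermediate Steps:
F = 18533 (F = Mul(Rational(1, 2), Mul(-1, -37066)) = Mul(Rational(1, 2), 37066) = 18533)
q = 72900 (q = Pow(270, 2) = 72900)
Mul(F, Pow(q, -1)) = Mul(18533, Pow(72900, -1)) = Mul(18533, Rational(1, 72900)) = Rational(18533, 72900)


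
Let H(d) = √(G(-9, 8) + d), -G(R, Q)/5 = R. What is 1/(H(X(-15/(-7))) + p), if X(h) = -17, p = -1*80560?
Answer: -20140/1622478393 - √7/3244956786 ≈ -1.2414e-5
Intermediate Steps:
p = -80560
G(R, Q) = -5*R
H(d) = √(45 + d) (H(d) = √(-5*(-9) + d) = √(45 + d))
1/(H(X(-15/(-7))) + p) = 1/(√(45 - 17) - 80560) = 1/(√28 - 80560) = 1/(2*√7 - 80560) = 1/(-80560 + 2*√7)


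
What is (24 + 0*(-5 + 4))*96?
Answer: 2304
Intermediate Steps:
(24 + 0*(-5 + 4))*96 = (24 + 0*(-1))*96 = (24 + 0)*96 = 24*96 = 2304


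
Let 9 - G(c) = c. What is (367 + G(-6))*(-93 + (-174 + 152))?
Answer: -43930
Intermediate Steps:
G(c) = 9 - c
(367 + G(-6))*(-93 + (-174 + 152)) = (367 + (9 - 1*(-6)))*(-93 + (-174 + 152)) = (367 + (9 + 6))*(-93 - 22) = (367 + 15)*(-115) = 382*(-115) = -43930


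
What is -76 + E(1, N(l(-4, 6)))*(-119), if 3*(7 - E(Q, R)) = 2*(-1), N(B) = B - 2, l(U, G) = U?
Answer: -2965/3 ≈ -988.33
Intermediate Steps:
N(B) = -2 + B
E(Q, R) = 23/3 (E(Q, R) = 7 - 2*(-1)/3 = 7 - ⅓*(-2) = 7 + ⅔ = 23/3)
-76 + E(1, N(l(-4, 6)))*(-119) = -76 + (23/3)*(-119) = -76 - 2737/3 = -2965/3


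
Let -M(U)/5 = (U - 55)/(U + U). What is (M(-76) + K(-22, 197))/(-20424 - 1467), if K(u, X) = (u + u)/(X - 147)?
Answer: 6573/27728600 ≈ 0.00023705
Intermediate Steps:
K(u, X) = 2*u/(-147 + X) (K(u, X) = (2*u)/(-147 + X) = 2*u/(-147 + X))
M(U) = -5*(-55 + U)/(2*U) (M(U) = -5*(U - 55)/(U + U) = -5*(-55 + U)/(2*U))
(M(-76) + K(-22, 197))/(-20424 - 1467) = ((5/2)*(55 - 1*(-76))/(-76) + 2*(-22)/(-147 + 197))/(-20424 - 1467) = ((5/2)*(-1/76)*(55 + 76) + 2*(-22)/50)/(-21891) = ((5/2)*(-1/76)*131 + 2*(-22)*(1/50))*(-1/21891) = (-655/152 - 22/25)*(-1/21891) = -19719/3800*(-1/21891) = 6573/27728600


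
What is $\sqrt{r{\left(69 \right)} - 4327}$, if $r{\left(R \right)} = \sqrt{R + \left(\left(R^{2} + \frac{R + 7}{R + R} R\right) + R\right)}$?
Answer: $\sqrt{-4327 + \sqrt{4937}} \approx 65.244 i$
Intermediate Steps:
$r{\left(R \right)} = \sqrt{\frac{7}{2} + R^{2} + \frac{5 R}{2}}$ ($r{\left(R \right)} = \sqrt{R + \left(\left(R^{2} + \frac{7 + R}{2 R} R\right) + R\right)} = \sqrt{R + \left(\left(R^{2} + \left(\frac{7}{2} + \frac{R}{2}\right)\right) + R\right)} = \sqrt{R + \left(\left(\frac{7}{2} + R^{2} + \frac{R}{2}\right) + R\right)} = \sqrt{R + \left(\frac{7}{2} + R^{2} + \frac{3 R}{2}\right)} = \sqrt{\frac{7}{2} + R^{2} + \frac{5 R}{2}}$)
$\sqrt{r{\left(69 \right)} - 4327} = \sqrt{\frac{\sqrt{14 + 4 \cdot 69^{2} + 10 \cdot 69}}{2} - 4327} = \sqrt{\frac{\sqrt{14 + 4 \cdot 4761 + 690}}{2} - 4327} = \sqrt{\frac{\sqrt{14 + 19044 + 690}}{2} - 4327} = \sqrt{\frac{\sqrt{19748}}{2} - 4327} = \sqrt{\frac{2 \sqrt{4937}}{2} - 4327} = \sqrt{\sqrt{4937} - 4327} = \sqrt{-4327 + \sqrt{4937}}$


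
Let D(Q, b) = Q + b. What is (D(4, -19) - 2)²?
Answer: 289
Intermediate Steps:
(D(4, -19) - 2)² = ((4 - 19) - 2)² = (-15 - 2)² = (-17)² = 289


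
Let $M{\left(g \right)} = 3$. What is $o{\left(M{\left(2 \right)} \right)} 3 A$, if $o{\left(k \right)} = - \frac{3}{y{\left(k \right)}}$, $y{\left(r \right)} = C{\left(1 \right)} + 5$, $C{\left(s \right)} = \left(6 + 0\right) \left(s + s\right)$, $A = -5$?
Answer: $\frac{45}{17} \approx 2.6471$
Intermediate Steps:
$C{\left(s \right)} = 12 s$ ($C{\left(s \right)} = 6 \cdot 2 s = 12 s$)
$y{\left(r \right)} = 17$ ($y{\left(r \right)} = 12 \cdot 1 + 5 = 12 + 5 = 17$)
$o{\left(k \right)} = - \frac{3}{17}$
$o{\left(M{\left(2 \right)} \right)} 3 A = \left(- \frac{3}{17}\right) 3 \left(-5\right) = \left(- \frac{9}{17}\right) \left(-5\right) = \frac{45}{17}$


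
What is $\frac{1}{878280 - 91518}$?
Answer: $\frac{1}{786762} \approx 1.271 \cdot 10^{-6}$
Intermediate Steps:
$\frac{1}{878280 - 91518} = \frac{1}{786762}$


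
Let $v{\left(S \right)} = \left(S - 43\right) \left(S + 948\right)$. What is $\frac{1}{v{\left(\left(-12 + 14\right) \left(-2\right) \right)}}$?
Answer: $- \frac{1}{44368} \approx -2.2539 \cdot 10^{-5}$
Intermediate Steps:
$v{\left(S \right)} = \left(-43 + S\right) \left(948 + S\right)$
$\frac{1}{v{\left(\left(-12 + 14\right) \left(-2\right) \right)}} = \frac{1}{-40764 + \left(\left(-12 + 14\right) \left(-2\right)\right)^{2} + 905 \left(-12 + 14\right) \left(-2\right)} = \frac{1}{-40764 + \left(2 \left(-2\right)\right)^{2} + 905 \cdot 2 \left(-2\right)} = \frac{1}{-40764 + \left(-4\right)^{2} + 905 \left(-4\right)} = \frac{1}{-40764 + 16 - 3620} = \frac{1}{-44368} = - \frac{1}{44368}$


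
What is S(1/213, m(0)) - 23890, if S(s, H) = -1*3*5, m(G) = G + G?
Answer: -23905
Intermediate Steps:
m(G) = 2*G
S(s, H) = -15 (S(s, H) = -3*5 = -15)
S(1/213, m(0)) - 23890 = -15 - 23890 = -23905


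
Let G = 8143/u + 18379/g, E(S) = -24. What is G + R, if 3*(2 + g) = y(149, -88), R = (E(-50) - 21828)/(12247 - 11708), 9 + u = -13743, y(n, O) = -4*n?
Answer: -42302999507/318730104 ≈ -132.72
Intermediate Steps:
u = -13752 (u = -9 - 13743 = -13752)
R = -21852/539 (R = (-24 - 21828)/(12247 - 11708) = -21852/539 ≈ -40.542)
g = -602/3 (g = -2 + (-4*149)/3 = -2 + (⅓)*(-596) = -2 - 596/3 = -602/3 ≈ -200.67)
G = -381573055/4139352 (G = 8143/(-13752) + 18379/(-602/3) = 8143*(-1/13752) + 18379*(-3/602) = -8143/13752 - 55137/602 = -381573055/4139352 ≈ -92.182)
G + R = -381573055/4139352 - 21852/539 = -42302999507/318730104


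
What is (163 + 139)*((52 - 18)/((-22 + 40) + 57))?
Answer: 10268/75 ≈ 136.91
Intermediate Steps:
(163 + 139)*((52 - 18)/((-22 + 40) + 57)) = 302*(34/(18 + 57)) = 302*(34/75) = 10268/75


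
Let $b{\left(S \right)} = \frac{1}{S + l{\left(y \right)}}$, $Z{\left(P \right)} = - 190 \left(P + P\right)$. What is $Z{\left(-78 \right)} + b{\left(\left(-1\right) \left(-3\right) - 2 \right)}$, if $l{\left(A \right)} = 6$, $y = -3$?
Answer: $\frac{207481}{7} \approx 29640.0$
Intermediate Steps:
$Z{\left(P \right)} = - 380 P$ ($Z{\left(P \right)} = - 190 \cdot 2 P = - 380 P$)
$b{\left(S \right)} = \frac{1}{6 + S}$ ($b{\left(S \right)} = \frac{1}{S + 6} = \frac{1}{6 + S}$)
$Z{\left(-78 \right)} + b{\left(\left(-1\right) \left(-3\right) - 2 \right)} = \left(-380\right) \left(-78\right) + \frac{1}{6 - -1} = 29640 + \frac{1}{6 + \left(3 - 2\right)} = 29640 + \frac{1}{6 + 1} = 29640 + \frac{1}{7} = \frac{207481}{7}$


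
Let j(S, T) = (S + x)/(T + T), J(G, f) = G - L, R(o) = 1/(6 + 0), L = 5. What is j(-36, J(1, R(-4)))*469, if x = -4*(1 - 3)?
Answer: 3283/2 ≈ 1641.5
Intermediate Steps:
R(o) = 1/6
x = 8 (x = -4*(-2) = 8)
J(G, f) = -5 + G (J(G, f) = G - 1*5 = G - 5 = -5 + G)
j(S, T) = (8 + S)/(2*T) (j(S, T) = (S + 8)/(T + T) = (8 + S)/((2*T)) = (8 + S)*(1/(2*T)) = (8 + S)/(2*T))
j(-36, J(1, R(-4)))*469 = ((8 - 36)/(2*(-5 + 1)))*469 = ((1/2)*(-28)/(-4))*469 = ((1/2)*(-1/4)*(-28))*469 = (7/2)*469 = 3283/2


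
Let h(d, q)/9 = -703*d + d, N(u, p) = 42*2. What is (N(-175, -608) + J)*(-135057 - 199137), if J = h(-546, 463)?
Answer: -1152873052128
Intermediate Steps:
N(u, p) = 84
h(d, q) = -6318*d (h(d, q) = 9*(-703*d + d) = 9*(-702*d) = -6318*d)
J = 3449628 (J = -6318*(-546) = 3449628)
(N(-175, -608) + J)*(-135057 - 199137) = (84 + 3449628)*(-135057 - 199137) = 3449712*(-334194) = -1152873052128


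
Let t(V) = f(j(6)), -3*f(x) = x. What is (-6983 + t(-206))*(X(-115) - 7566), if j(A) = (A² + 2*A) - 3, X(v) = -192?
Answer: 54290484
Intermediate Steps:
j(A) = -3 + A² + 2*A
f(x) = -x/3
t(V) = -15 (t(V) = -(-3 + 6² + 2*6)/3 = -(-3 + 36 + 12)/3 = -⅓*45 = -15)
(-6983 + t(-206))*(X(-115) - 7566) = (-6983 - 15)*(-192 - 7566) = -6998*(-7758) = 54290484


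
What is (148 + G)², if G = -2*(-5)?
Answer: 24964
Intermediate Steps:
G = 10
(148 + G)² = (148 + 10)² = 158² = 24964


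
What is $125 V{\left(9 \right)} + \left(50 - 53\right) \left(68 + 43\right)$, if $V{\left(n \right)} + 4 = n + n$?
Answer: $1417$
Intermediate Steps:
$V{\left(n \right)} = -4 + 2 n$ ($V{\left(n \right)} = -4 + \left(n + n\right) = -4 + 2 n$)
$125 V{\left(9 \right)} + \left(50 - 53\right) \left(68 + 43\right) = 125 \left(-4 + 2 \cdot 9\right) + \left(50 - 53\right) \left(68 + 43\right) = 125 \left(-4 + 18\right) - 333 = 125 \cdot 14 - 333 = 1750 - 333 = 1417$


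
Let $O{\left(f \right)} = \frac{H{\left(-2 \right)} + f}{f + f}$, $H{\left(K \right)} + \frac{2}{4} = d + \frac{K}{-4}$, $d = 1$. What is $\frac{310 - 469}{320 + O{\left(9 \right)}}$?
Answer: $- \frac{1431}{2885} \approx -0.49601$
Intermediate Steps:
$H{\left(K \right)} = \frac{1}{2} - \frac{K}{4}$ ($H{\left(K \right)} = - \frac{1}{2} + \left(1 + \frac{K}{-4}\right) = - \frac{1}{2} + \left(1 + K \left(- \frac{1}{4}\right)\right) = - \frac{1}{2} - \left(-1 + \frac{K}{4}\right) = \frac{1}{2} - \frac{K}{4}$)
$O{\left(f \right)} = \frac{1 + f}{2 f}$ ($O{\left(f \right)} = \frac{\left(\frac{1}{2} - - \frac{1}{2}\right) + f}{f + f} = \frac{\left(\frac{1}{2} + \frac{1}{2}\right) + f}{2 f} = \left(1 + f\right) \frac{1}{2 f} = \frac{1 + f}{2 f}$)
$\frac{310 - 469}{320 + O{\left(9 \right)}} = \frac{310 - 469}{320 + \frac{1 + 9}{2 \cdot 9}} = - \frac{159}{320 + \frac{1}{2} \cdot \frac{1}{9} \cdot 10} = - \frac{159}{320 + \frac{5}{9}} = - \frac{159}{\frac{2885}{9}} = \left(-159\right) \frac{9}{2885} = - \frac{1431}{2885}$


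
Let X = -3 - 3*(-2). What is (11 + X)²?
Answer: 196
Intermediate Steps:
X = 3 (X = -3 + 6 = 3)
(11 + X)² = (11 + 3)² = 14² = 196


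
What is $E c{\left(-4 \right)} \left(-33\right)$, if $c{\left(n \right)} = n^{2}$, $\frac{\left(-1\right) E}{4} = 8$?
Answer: $16896$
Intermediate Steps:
$E = -32$ ($E = \left(-4\right) 8 = -32$)
$E c{\left(-4 \right)} \left(-33\right) = - 32 \left(-4\right)^{2} \left(-33\right) = \left(-32\right) 16 \left(-33\right) = \left(-512\right) \left(-33\right) = 16896$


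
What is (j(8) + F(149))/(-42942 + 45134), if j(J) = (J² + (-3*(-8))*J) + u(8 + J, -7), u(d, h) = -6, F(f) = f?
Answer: 399/2192 ≈ 0.18203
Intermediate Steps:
j(J) = -6 + J² + 24*J (j(J) = (J² + (-3*(-8))*J) - 6 = (J² + 24*J) - 6 = -6 + J² + 24*J)
(j(8) + F(149))/(-42942 + 45134) = ((-6 + 8² + 24*8) + 149)/(-42942 + 45134) = ((-6 + 64 + 192) + 149)/2192 = (250 + 149)*(1/2192) = 399*(1/2192) = 399/2192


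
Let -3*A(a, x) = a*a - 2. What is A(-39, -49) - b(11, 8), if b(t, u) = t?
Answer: -1552/3 ≈ -517.33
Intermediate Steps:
A(a, x) = ⅔ - a²/3 (A(a, x) = -(a*a - 2)/3 = -(a² - 2)/3 = -(-2 + a²)/3 = ⅔ - a²/3)
A(-39, -49) - b(11, 8) = (⅔ - ⅓*(-39)²) - 1*11 = (⅔ - ⅓*1521) - 11 = (⅔ - 507) - 11 = -1519/3 - 11 = -1552/3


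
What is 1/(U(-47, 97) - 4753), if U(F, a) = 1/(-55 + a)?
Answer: -42/199625 ≈ -0.00021039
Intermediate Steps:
1/(U(-47, 97) - 4753) = 1/(1/(-55 + 97) - 4753) = 1/(1/42 - 4753) = 1/(-199625/42) = -42/199625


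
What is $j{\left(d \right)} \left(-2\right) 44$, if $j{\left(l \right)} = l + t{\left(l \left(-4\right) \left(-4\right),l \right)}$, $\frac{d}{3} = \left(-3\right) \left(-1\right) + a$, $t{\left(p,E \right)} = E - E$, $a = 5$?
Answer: $-2112$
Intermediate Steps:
$t{\left(p,E \right)} = 0$
$d = 24$ ($d = 3 \left(\left(-3\right) \left(-1\right) + 5\right) = 3 \left(3 + 5\right) = 3 \cdot 8 = 24$)
$j{\left(l \right)} = l$ ($j{\left(l \right)} = l + 0 = l$)
$j{\left(d \right)} \left(-2\right) 44 = 24 \left(-2\right) 44 = \left(-48\right) 44 = -2112$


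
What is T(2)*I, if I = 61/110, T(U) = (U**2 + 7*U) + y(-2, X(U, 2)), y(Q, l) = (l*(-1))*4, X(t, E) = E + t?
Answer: 61/55 ≈ 1.1091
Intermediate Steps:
y(Q, l) = -4*l (y(Q, l) = -l*4 = -4*l)
T(U) = -8 + U**2 + 3*U (T(U) = (U**2 + 7*U) - 4*(2 + U) = (U**2 + 7*U) + (-8 - 4*U) = -8 + U**2 + 3*U)
I = 61/110 (I = 61*(1/110) = 61/110 ≈ 0.55455)
T(2)*I = (-8 + 2**2 + 3*2)*(61/110) = (-8 + 4 + 6)*(61/110) = 2*(61/110) = 61/55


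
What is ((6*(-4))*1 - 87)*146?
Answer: -16206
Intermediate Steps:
((6*(-4))*1 - 87)*146 = (-24*1 - 87)*146 = (-24 - 87)*146 = -111*146 = -16206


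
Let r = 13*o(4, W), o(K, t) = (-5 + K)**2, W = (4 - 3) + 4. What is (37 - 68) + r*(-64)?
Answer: -863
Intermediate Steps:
W = 5 (W = 1 + 4 = 5)
r = 13 (r = 13*(-5 + 4)**2 = 13*(-1)**2 = 13*1 = 13)
(37 - 68) + r*(-64) = (37 - 68) + 13*(-64) = -31 - 832 = -863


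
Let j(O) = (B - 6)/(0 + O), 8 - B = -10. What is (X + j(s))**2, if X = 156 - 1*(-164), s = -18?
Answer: 917764/9 ≈ 1.0197e+5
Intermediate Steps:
B = 18 (B = 8 - 1*(-10) = 8 + 10 = 18)
j(O) = 12/O (j(O) = (18 - 6)/(0 + O) = 12/O)
X = 320 (X = 156 + 164 = 320)
(X + j(s))**2 = (320 + 12/(-18))**2 = (320 + 12*(-1/18))**2 = (320 - 2/3)**2 = (958/3)**2 = 917764/9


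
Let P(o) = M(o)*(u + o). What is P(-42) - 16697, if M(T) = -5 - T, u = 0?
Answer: -18251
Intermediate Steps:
P(o) = o*(-5 - o) (P(o) = (-5 - o)*(0 + o) = (-5 - o)*o = o*(-5 - o))
P(-42) - 16697 = -1*(-42)*(5 - 42) - 16697 = -1*(-42)*(-37) - 16697 = -1554 - 16697 = -18251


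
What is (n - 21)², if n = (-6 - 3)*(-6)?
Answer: 1089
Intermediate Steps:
n = 54 (n = -9*(-6) = 54)
(n - 21)² = (54 - 21)² = 33² = 1089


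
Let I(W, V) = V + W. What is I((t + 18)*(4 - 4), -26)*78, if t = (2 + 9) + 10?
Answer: -2028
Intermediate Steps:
t = 21 (t = 11 + 10 = 21)
I((t + 18)*(4 - 4), -26)*78 = (-26 + (21 + 18)*(4 - 4))*78 = (-26 + 39*0)*78 = (-26 + 0)*78 = -26*78 = -2028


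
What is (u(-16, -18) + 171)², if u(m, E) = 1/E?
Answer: 9467929/324 ≈ 29222.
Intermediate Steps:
(u(-16, -18) + 171)² = (1/(-18) + 171)² = (-1/18 + 171)² = (3077/18)² = 9467929/324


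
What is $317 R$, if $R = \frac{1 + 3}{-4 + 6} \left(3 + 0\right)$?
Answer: $1902$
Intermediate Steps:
$R = 6$ ($R = \frac{4}{2} \cdot 3 = 4 \cdot \frac{1}{2} \cdot 3 = 2 \cdot 3 = 6$)
$317 R = 317 \cdot 6 = 1902$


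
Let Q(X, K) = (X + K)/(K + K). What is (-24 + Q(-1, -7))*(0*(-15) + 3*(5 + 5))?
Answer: -4920/7 ≈ -702.86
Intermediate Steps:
Q(X, K) = (K + X)/(2*K) (Q(X, K) = (K + X)/((2*K)) = (K + X)*(1/(2*K)) = (K + X)/(2*K))
(-24 + Q(-1, -7))*(0*(-15) + 3*(5 + 5)) = (-24 + (½)*(-7 - 1)/(-7))*(0*(-15) + 3*(5 + 5)) = (-24 + (½)*(-⅐)*(-8))*(0 + 3*10) = (-24 + 4/7)*(0 + 30) = -164/7*30 = -4920/7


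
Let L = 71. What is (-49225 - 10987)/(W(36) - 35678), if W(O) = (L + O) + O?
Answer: 60212/35535 ≈ 1.6944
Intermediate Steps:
W(O) = 71 + 2*O (W(O) = (71 + O) + O = 71 + 2*O)
(-49225 - 10987)/(W(36) - 35678) = (-49225 - 10987)/((71 + 2*36) - 35678) = -60212/((71 + 72) - 35678) = -60212/(143 - 35678) = -60212/(-35535) = -60212*(-1/35535) = 60212/35535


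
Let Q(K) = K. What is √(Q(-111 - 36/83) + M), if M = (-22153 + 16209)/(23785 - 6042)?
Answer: I*√242398900750171/1472669 ≈ 10.572*I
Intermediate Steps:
M = -5944/17743 ≈ -0.33501
√(Q(-111 - 36/83) + M) = √((-111 - 36/83) - 5944/17743) = √(-9249/83 - 5944/17743) = √(-164598359/1472669) = I*√242398900750171/1472669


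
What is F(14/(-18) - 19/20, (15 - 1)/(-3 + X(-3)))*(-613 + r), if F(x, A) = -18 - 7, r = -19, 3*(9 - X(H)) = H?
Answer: 15800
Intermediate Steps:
X(H) = 9 - H/3
F(x, A) = -25
F(14/(-18) - 19/20, (15 - 1)/(-3 + X(-3)))*(-613 + r) = -25*(-613 - 19) = -25*(-632) = 15800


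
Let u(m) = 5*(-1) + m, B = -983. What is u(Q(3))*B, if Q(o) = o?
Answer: 1966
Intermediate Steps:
u(m) = -5 + m
u(Q(3))*B = (-5 + 3)*(-983) = -2*(-983) = 1966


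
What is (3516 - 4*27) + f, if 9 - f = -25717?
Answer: 29134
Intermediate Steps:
f = 25726 (f = 9 - 1*(-25717) = 9 + 25717 = 25726)
(3516 - 4*27) + f = (3516 - 4*27) + 25726 = (3516 - 108) + 25726 = 3408 + 25726 = 29134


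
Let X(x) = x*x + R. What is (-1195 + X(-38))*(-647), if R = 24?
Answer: -176631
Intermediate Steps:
X(x) = 24 + x² (X(x) = x*x + 24 = x² + 24 = 24 + x²)
(-1195 + X(-38))*(-647) = (-1195 + (24 + (-38)²))*(-647) = (-1195 + (24 + 1444))*(-647) = (-1195 + 1468)*(-647) = 273*(-647) = -176631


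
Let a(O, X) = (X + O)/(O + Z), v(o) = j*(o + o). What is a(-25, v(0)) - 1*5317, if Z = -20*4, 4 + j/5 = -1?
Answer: -111652/21 ≈ -5316.8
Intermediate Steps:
j = -25 (j = -20 + 5*(-1) = -20 - 5 = -25)
Z = -80
v(o) = -50*o (v(o) = -25*(o + o) = -50*o)
a(O, X) = (O + X)/(-80 + O) (a(O, X) = (X + O)/(O - 80) = (O + X)/(-80 + O))
a(-25, v(0)) - 1*5317 = (-25 - 50*0)/(-80 - 25) - 1*5317 = (-25 + 0)/(-105) - 5317 = -1/105*(-25) - 5317 = 5/21 - 5317 = -111652/21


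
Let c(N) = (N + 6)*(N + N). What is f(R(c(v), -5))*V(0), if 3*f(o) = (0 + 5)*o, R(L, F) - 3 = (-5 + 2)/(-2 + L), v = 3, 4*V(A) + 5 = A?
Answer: -1275/208 ≈ -6.1298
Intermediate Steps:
V(A) = -5/4 + A/4
c(N) = 2*N*(6 + N) (c(N) = (6 + N)*(2*N) = 2*N*(6 + N))
R(L, F) = 3 - 3/(-2 + L) (R(L, F) = 3 + (-5 + 2)/(-2 + L) = 3 - 3/(-2 + L))
f(o) = 5*o/3 (f(o) = ((0 + 5)*o)/3 = (5*o)/3 = 5*o/3)
f(R(c(v), -5))*V(0) = (5*(3*(-3 + 2*3*(6 + 3))/(-2 + 2*3*(6 + 3)))/3)*(-5/4 + (1/4)*0) = (5*(3*(-3 + 2*3*9)/(-2 + 2*3*9))/3)*(-5/4 + 0) = (5*(3*(-3 + 54)/(-2 + 54))/3)*(-5/4) = (5*(3*51/52)/3)*(-5/4) = (5*(3*(1/52)*51)/3)*(-5/4) = ((5/3)*(153/52))*(-5/4) = (255/52)*(-5/4) = -1275/208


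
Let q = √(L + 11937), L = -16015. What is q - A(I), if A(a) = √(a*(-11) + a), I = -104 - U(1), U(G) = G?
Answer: -5*√42 + I*√4078 ≈ -32.404 + 63.859*I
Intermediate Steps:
I = -105 (I = -104 - 1*1 = -104 - 1 = -105)
A(a) = √10*√(-a) (A(a) = √(-11*a + a) = √(-10*a) = √10*√(-a))
q = I*√4078 (q = √(-16015 + 11937) = √(-4078) = I*√4078 ≈ 63.859*I)
q - A(I) = I*√4078 - √10*√(-1*(-105)) = I*√4078 - √10*√105 = I*√4078 - 5*√42 = -5*√42 + I*√4078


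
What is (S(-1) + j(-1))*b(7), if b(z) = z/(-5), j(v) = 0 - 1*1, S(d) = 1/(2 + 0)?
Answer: 7/10 ≈ 0.70000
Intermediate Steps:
S(d) = 1/2
j(v) = -1 (j(v) = 0 - 1 = -1)
b(z) = -z/5 (b(z) = z*(-1/5) = -z/5)
(S(-1) + j(-1))*b(7) = (1/2 - 1)*(-1/5*7) = -1/2*(-7/5) = 7/10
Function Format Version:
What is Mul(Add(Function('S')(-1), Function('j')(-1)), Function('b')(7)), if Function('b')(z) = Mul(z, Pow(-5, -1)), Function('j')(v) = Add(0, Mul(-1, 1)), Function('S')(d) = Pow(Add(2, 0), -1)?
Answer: Rational(7, 10) ≈ 0.70000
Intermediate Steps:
Function('S')(d) = Rational(1, 2) (Function('S')(d) = Pow(2, -1) = Rational(1, 2))
Function('j')(v) = -1 (Function('j')(v) = Add(0, -1) = -1)
Function('b')(z) = Mul(Rational(-1, 5), z) (Function('b')(z) = Mul(z, Rational(-1, 5)) = Mul(Rational(-1, 5), z))
Mul(Add(Function('S')(-1), Function('j')(-1)), Function('b')(7)) = Mul(Add(Rational(1, 2), -1), Mul(Rational(-1, 5), 7)) = Mul(Rational(-1, 2), Rational(-7, 5)) = Rational(7, 10)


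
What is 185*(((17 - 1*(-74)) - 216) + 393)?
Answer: 49580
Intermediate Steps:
185*(((17 - 1*(-74)) - 216) + 393) = 185*(((17 + 74) - 216) + 393) = 185*((91 - 216) + 393) = 185*(-125 + 393) = 185*268 = 49580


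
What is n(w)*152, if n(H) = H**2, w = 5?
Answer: 3800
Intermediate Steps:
n(w)*152 = 5**2*152 = 25*152 = 3800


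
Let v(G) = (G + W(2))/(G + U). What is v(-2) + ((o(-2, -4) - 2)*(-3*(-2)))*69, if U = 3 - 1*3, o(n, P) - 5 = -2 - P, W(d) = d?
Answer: 2070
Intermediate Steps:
o(n, P) = 3 - P (o(n, P) = 5 + (-2 - P) = 3 - P)
U = 0 (U = 3 - 3 = 0)
v(G) = (2 + G)/G (v(G) = (G + 2)/(G + 0) = (2 + G)/G)
v(-2) + ((o(-2, -4) - 2)*(-3*(-2)))*69 = (2 - 2)/(-2) + (((3 - 1*(-4)) - 2)*(-3*(-2)))*69 = -1/2*0 + (((3 + 4) - 2)*6)*69 = 0 + ((7 - 2)*6)*69 = 0 + (5*6)*69 = 0 + 30*69 = 0 + 2070 = 2070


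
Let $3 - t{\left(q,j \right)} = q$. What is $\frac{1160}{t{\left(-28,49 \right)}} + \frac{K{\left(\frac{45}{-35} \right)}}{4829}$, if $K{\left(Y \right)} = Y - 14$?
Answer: $\frac{39208163}{1047893} \approx 37.416$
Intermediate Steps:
$K{\left(Y \right)} = -14 + Y$
$t{\left(q,j \right)} = 3 - q$
$\frac{1160}{t{\left(-28,49 \right)}} + \frac{K{\left(\frac{45}{-35} \right)}}{4829} = \frac{1160}{3 - -28} + \frac{-14 + \frac{45}{-35}}{4829} = \frac{1160}{3 + 28} + \left(-14 + 45 \left(- \frac{1}{35}\right)\right) \frac{1}{4829} = \frac{1160}{31} + \left(-14 - \frac{9}{7}\right) \frac{1}{4829} = 1160 \cdot \frac{1}{31} - \frac{107}{33803} = \frac{1160}{31} - \frac{107}{33803} = \frac{39208163}{1047893}$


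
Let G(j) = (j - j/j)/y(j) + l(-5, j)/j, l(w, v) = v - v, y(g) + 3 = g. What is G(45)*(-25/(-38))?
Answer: 275/399 ≈ 0.68922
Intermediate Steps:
y(g) = -3 + g
l(w, v) = 0
G(j) = (-1 + j)/(-3 + j) (G(j) = (j - j/j)/(-3 + j) + 0/j = (j - 1*1)/(-3 + j) + 0 = (j - 1)/(-3 + j) + 0 = (-1 + j)/(-3 + j) + 0 = (-1 + j)/(-3 + j))
G(45)*(-25/(-38)) = ((-1 + 45)/(-3 + 45))*(-25/(-38)) = (44/42)*(-25*(-1/38)) = ((1/42)*44)*(25/38) = (22/21)*(25/38) = 275/399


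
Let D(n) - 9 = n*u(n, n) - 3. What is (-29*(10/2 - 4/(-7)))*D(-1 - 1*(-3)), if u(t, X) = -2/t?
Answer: -4524/7 ≈ -646.29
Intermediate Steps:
D(n) = 4 (D(n) = 9 + (n*(-2/n) - 3) = 9 + (-2 - 3) = 9 - 5 = 4)
(-29*(10/2 - 4/(-7)))*D(-1 - 1*(-3)) = -29*(10/2 - 4/(-7))*4 = -29*(10*(½) - 4*(-⅐))*4 = -29*(5 + 4/7)*4 = -29*39/7*4 = -1131/7*4 = -4524/7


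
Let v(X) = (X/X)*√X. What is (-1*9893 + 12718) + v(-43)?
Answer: 2825 + I*√43 ≈ 2825.0 + 6.5574*I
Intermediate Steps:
v(X) = √X (v(X) = 1*√X = √X)
(-1*9893 + 12718) + v(-43) = (-1*9893 + 12718) + √(-43) = (-9893 + 12718) + I*√43 = 2825 + I*√43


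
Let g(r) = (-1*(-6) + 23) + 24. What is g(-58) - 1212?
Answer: -1159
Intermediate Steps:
g(r) = 53 (g(r) = (6 + 23) + 24 = 29 + 24 = 53)
g(-58) - 1212 = 53 - 1212 = -1159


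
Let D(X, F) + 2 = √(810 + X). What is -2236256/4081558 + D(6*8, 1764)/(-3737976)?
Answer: -2089765773685/3814191461652 - √858/3737976 ≈ -0.54790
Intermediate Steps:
D(X, F) = -2 + √(810 + X)
-2236256/4081558 + D(6*8, 1764)/(-3737976) = -2236256/4081558 + (-2 + √(810 + 6*8))/(-3737976) = -2236256*1/4081558 + (-2 + √(810 + 48))*(-1/3737976) = -1118128/2040779 + (-2 + √858)*(-1/3737976) = -1118128/2040779 + (1/1868988 - √858/3737976) = -2089765773685/3814191461652 - √858/3737976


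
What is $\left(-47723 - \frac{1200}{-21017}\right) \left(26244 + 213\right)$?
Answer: $- \frac{26536188208587}{21017} \approx -1.2626 \cdot 10^{9}$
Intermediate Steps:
$\left(-47723 - \frac{1200}{-21017}\right) \left(26244 + 213\right) = \left(-47723 - - \frac{1200}{21017}\right) 26457 = \left(-47723 + \frac{1200}{21017}\right) 26457 = \left(- \frac{1002993091}{21017}\right) 26457 = - \frac{26536188208587}{21017}$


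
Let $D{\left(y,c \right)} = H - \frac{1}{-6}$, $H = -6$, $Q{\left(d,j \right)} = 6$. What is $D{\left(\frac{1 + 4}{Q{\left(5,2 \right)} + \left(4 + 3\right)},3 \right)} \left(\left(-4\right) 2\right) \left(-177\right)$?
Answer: $-8260$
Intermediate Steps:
$D{\left(y,c \right)} = - \frac{35}{6}$ ($D{\left(y,c \right)} = -6 - \frac{1}{-6} = -6 - - \frac{1}{6} = -6 + \frac{1}{6} = - \frac{35}{6}$)
$D{\left(\frac{1 + 4}{Q{\left(5,2 \right)} + \left(4 + 3\right)},3 \right)} \left(\left(-4\right) 2\right) \left(-177\right) = - \frac{35 \left(\left(-4\right) 2\right)}{6} \left(-177\right) = \left(- \frac{35}{6}\right) \left(-8\right) \left(-177\right) = \frac{140}{3} \left(-177\right) = -8260$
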